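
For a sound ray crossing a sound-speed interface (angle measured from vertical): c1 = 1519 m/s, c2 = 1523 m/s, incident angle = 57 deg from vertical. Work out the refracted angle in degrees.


sin(theta2) = (c2/c1)*sin(theta1) = (1523/1519)*sin(57 deg) = 0.84088
theta2 = arcsin(0.84088) = 57.23

57.23 deg


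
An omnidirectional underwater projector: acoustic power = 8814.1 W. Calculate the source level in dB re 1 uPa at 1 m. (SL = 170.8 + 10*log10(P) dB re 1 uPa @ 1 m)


SL = 170.8 + 10*log10(8814.1) = 170.8 + 39.45 = 210.25

210.25 dB


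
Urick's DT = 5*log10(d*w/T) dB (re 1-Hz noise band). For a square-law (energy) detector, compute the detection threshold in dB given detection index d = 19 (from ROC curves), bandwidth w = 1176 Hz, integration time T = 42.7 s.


DT = 5*log10(d*w/T) = 5*log10(19 * 1176 / 42.7) = 5*log10(523.28) = 13.59

13.59 dB


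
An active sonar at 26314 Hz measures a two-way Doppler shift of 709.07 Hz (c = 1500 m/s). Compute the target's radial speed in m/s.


20.21 m/s


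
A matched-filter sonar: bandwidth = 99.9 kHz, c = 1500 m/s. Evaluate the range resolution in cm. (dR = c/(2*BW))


dR = c/(2*BW) = 1500 / (2 * 99.9e3) = 0.0075 m = 0.75 cm

0.75 cm


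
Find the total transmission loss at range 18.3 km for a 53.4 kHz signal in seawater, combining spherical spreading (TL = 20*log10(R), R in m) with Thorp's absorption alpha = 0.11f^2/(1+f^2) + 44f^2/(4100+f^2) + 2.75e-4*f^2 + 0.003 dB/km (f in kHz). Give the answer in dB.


431.96 dB


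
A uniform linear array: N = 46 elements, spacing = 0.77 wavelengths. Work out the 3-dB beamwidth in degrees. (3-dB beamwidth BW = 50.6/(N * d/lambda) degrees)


1.43 deg


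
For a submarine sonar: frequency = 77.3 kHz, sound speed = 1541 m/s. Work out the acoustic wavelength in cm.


lambda = c/f = 1541 / 77300 = 0.0199 m = 1.99 cm

1.99 cm


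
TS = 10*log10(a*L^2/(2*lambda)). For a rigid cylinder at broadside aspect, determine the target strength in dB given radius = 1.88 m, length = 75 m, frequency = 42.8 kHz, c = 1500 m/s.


51.79 dB


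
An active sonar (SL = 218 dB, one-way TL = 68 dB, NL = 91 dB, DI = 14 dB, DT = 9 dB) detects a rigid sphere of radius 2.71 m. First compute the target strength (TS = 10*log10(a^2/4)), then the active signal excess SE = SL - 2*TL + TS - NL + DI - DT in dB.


Step 1: TS = 10*log10(2.71^2/4) = 2.64 dB
Step 2: SE = SL - 2*TL + TS - NL + DI - DT = 218 - 2*68 + (2.64) - 91 + 14 - 9 = -1.36

-1.36 dB


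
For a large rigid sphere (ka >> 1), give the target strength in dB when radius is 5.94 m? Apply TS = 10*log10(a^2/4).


9.46 dB


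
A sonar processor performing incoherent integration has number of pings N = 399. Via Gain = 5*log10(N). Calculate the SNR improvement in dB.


13.0 dB


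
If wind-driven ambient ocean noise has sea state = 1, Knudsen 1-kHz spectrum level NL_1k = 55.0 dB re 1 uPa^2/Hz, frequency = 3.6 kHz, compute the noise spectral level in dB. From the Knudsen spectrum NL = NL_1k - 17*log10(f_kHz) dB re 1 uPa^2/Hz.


NL = NL_1k - 17*log10(f_kHz) = 55.0 - 17*log10(3.6) = 55.0 - (9.46) = 45.54

45.54 dB


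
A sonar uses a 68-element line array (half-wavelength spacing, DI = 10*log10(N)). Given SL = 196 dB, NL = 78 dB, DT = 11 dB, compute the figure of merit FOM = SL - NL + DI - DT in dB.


125.33 dB


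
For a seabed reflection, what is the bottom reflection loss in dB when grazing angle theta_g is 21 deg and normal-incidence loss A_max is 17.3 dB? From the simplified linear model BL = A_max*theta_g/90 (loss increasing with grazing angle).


BL = A_max * theta_g / 90 = 17.3 * 21 / 90 = 4.04

4.04 dB


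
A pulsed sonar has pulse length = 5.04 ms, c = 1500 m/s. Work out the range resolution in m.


dR = c*tau/2 = 1500 * 5.04e-3 / 2 = 3.78

3.78 m


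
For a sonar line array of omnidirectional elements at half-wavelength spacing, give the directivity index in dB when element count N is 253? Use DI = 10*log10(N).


DI = 10*log10(253) = 24.03

24.03 dB


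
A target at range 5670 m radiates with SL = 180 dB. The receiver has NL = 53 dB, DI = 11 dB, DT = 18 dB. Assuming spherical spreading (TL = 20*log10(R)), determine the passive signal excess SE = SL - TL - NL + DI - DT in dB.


Step 1: TL = 20*log10(5670) = 75.07 dB
Step 2: SE = 180 - 75.07 - 53 + 11 - 18 = 44.93

44.93 dB


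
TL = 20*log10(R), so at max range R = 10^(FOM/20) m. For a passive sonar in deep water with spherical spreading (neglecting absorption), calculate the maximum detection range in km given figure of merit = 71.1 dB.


3.59 km


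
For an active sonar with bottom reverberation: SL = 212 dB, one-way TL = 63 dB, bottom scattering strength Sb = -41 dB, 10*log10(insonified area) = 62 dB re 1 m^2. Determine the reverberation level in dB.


RL = SL - 2*TL + Sb + 10*log10(A) = 212 - 2*63 + (-41) + 62 = 107

107 dB


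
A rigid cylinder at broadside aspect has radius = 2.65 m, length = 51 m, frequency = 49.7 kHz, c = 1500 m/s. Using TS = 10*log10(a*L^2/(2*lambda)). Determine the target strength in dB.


lambda = 1500/49700 = 0.03018 m
TS = 10*log10(2.65*51^2/(2*0.03018)) = 50.58

50.58 dB


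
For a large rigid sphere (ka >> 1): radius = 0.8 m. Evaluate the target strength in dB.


TS = 10*log10(0.8^2 / 4) = 10*log10(0.16) = -7.96

-7.96 dB


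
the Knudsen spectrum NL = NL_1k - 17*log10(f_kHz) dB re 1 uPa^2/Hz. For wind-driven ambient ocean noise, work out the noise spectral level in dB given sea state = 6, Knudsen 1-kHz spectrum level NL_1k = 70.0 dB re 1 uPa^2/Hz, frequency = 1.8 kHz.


NL = NL_1k - 17*log10(f_kHz) = 70.0 - 17*log10(1.8) = 70.0 - (4.34) = 65.66

65.66 dB


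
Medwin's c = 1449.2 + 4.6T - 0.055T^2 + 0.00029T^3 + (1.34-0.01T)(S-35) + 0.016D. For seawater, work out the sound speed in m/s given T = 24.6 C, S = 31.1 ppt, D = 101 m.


c = 1449.2 + 4.6*24.6 - 0.055*24.6^2 + 0.00029*24.6^3 + (1.34 - 0.01*24.6)*(31.1 - 35) + 0.016*101 = 1530.74

1530.74 m/s


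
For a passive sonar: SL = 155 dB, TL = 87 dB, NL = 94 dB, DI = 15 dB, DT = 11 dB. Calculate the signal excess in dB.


-22 dB


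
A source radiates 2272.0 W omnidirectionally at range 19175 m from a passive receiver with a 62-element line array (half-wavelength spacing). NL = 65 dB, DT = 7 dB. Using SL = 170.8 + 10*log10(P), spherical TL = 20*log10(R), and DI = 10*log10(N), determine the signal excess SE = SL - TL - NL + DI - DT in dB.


64.63 dB


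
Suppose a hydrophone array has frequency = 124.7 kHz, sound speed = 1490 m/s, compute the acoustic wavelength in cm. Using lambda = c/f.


lambda = c/f = 1490 / 124700 = 0.0119 m = 1.19 cm

1.19 cm


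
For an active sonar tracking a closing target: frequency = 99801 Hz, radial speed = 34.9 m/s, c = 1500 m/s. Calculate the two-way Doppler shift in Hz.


fd = 2*f*v/c = 2 * 99801 * 34.9 / 1500 = 4644.07

4644.07 Hz


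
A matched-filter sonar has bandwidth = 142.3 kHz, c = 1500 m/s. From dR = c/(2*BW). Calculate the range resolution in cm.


0.53 cm


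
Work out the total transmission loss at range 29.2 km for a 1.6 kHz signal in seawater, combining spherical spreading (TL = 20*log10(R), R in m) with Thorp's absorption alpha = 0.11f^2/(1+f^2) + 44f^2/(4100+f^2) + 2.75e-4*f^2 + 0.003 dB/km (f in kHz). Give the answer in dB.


Step 1 (Thorp): alpha = 0.11*2.56/(1+2.56) + 44*2.56/(4100+2.56) + 2.75e-4*2.56 + 0.003 = 0.1103 dB/km
Step 2: TL_spread = 20*log10(29200) = 89.31 dB
Step 3: TL_abs = alpha*R = 0.1103 * 29.2 = 3.22 dB
Step 4: TL_total = 89.31 + 3.22 = 92.53

92.53 dB


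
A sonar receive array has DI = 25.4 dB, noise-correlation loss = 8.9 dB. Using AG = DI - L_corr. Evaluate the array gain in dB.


AG = DI - L_corr = 25.4 - 8.9 = 16.5

16.5 dB


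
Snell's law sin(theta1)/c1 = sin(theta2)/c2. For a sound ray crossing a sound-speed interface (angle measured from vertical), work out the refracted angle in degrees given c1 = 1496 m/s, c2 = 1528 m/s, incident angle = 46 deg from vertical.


sin(theta2) = (c2/c1)*sin(theta1) = (1528/1496)*sin(46 deg) = 0.73473
theta2 = arcsin(0.73473) = 47.28

47.28 deg


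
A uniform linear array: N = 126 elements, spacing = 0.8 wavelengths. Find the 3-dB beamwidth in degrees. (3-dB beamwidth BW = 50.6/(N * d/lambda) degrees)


BW = 50.6 / (126 * 0.8) = 50.6 / 100.8 = 0.5

0.5 deg


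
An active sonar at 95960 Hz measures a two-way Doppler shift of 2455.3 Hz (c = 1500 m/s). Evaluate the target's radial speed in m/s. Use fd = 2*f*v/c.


19.19 m/s


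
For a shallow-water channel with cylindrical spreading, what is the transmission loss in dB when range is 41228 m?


TL = 10*log10(41228) = 46.15

46.15 dB


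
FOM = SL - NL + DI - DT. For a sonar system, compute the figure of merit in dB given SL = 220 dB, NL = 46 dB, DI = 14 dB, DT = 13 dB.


FOM = SL - NL + DI - DT = 220 - 46 + 14 - 13 = 175

175 dB


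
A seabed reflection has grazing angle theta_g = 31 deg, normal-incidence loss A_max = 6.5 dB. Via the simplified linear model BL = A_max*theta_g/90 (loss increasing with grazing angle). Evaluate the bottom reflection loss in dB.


BL = A_max * theta_g / 90 = 6.5 * 31 / 90 = 2.24

2.24 dB


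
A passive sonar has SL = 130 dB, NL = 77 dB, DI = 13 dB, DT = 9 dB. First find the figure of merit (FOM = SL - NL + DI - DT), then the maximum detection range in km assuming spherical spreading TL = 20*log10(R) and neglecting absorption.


Step 1: FOM = SL - NL + DI - DT = 130 - 77 + 13 - 9 = 57 dB
Step 2: at max range FOM = TL = 20*log10(R), so R = 10^(57/20) = 707.95 m = 0.71 km

0.71 km


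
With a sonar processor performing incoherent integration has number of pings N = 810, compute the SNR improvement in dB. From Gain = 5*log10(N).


Gain = 5*log10(810) = 14.54

14.54 dB


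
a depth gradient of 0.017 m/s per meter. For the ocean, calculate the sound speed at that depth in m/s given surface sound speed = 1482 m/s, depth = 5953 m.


1583.201 m/s


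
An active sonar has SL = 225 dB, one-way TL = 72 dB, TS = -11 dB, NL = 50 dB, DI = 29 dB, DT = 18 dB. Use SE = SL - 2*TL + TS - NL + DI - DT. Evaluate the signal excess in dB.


SE = SL - 2*TL + TS - NL + DI - DT = 225 - 2*72 + (-11) - 50 + 29 - 18 = 31

31 dB


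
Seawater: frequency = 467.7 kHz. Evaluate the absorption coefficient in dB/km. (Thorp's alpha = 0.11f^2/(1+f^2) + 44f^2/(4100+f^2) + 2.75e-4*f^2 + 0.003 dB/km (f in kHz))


f^2 = 218743.29
alpha = 0.11*218743.29/(1+218743.29) + 44*218743.29/(4100+218743.29) + 2.75e-4*218743.29 + 0.003 = 103.458

103.458 dB/km


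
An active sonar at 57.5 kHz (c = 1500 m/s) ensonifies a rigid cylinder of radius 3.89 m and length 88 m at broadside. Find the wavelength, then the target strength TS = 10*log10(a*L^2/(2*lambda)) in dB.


Step 1: lambda = c/f = 1500/57500 = 0.02609 m
Step 2: TS = 10*log10(a*L^2/(2*lambda)) = 10*log10(3.89*88^2/(2*0.02609)) = 57.61

57.61 dB


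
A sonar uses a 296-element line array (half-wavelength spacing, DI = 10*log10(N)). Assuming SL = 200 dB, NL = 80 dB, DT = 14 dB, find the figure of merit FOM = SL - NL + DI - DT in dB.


Step 1: DI = 10*log10(296) = 24.71 dB
Step 2: FOM = SL - NL + DI - DT = 200 - 80 + 24.71 - 14 = 130.71

130.71 dB


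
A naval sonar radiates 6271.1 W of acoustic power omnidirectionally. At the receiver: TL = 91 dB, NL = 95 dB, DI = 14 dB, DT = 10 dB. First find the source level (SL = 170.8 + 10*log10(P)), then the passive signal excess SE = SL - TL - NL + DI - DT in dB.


Step 1: SL = 170.8 + 10*log10(6271.1) = 208.77 dB
Step 2: SE = SL - TL - NL + DI - DT = 208.77 - 91 - 95 + 14 - 10 = 26.77

26.77 dB


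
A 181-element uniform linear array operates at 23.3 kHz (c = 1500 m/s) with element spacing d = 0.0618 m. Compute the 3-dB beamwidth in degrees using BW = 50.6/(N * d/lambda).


0.29 deg


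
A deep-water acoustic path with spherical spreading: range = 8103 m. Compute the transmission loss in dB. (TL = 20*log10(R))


78.17 dB


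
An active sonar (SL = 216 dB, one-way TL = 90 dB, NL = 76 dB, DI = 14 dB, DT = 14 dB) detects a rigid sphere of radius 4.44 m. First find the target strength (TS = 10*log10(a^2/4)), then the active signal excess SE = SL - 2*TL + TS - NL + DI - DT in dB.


Step 1: TS = 10*log10(4.44^2/4) = 6.93 dB
Step 2: SE = SL - 2*TL + TS - NL + DI - DT = 216 - 2*90 + (6.93) - 76 + 14 - 14 = -33.07

-33.07 dB


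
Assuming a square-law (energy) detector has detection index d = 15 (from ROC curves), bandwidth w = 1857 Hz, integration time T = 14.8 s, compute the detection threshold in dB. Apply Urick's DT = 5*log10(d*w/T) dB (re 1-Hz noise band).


DT = 5*log10(d*w/T) = 5*log10(15 * 1857 / 14.8) = 5*log10(1882.09) = 16.37

16.37 dB


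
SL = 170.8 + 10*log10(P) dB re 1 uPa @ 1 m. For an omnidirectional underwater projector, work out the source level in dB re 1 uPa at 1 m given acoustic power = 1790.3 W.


SL = 170.8 + 10*log10(1790.3) = 170.8 + 32.53 = 203.33

203.33 dB


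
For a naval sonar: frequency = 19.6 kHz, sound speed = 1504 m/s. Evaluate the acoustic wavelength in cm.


lambda = c/f = 1504 / 19600 = 0.0767 m = 7.67 cm

7.67 cm


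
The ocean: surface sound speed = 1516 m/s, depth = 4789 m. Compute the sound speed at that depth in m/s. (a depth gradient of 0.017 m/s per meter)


1597.413 m/s


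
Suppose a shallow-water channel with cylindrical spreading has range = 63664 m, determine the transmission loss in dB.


48.04 dB


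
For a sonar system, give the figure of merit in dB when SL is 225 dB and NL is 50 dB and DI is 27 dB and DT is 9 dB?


FOM = SL - NL + DI - DT = 225 - 50 + 27 - 9 = 193

193 dB


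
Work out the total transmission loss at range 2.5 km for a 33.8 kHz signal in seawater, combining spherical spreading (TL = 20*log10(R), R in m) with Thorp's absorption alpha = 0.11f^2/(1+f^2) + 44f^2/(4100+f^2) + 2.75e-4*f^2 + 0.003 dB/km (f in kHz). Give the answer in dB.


Step 1 (Thorp): alpha = 0.11*1142.44/(1+1142.44) + 44*1142.44/(4100+1142.44) + 2.75e-4*1142.44 + 0.003 = 10.0156 dB/km
Step 2: TL_spread = 20*log10(2500) = 67.96 dB
Step 3: TL_abs = alpha*R = 10.0156 * 2.5 = 25.04 dB
Step 4: TL_total = 67.96 + 25.04 = 93.0

93.0 dB


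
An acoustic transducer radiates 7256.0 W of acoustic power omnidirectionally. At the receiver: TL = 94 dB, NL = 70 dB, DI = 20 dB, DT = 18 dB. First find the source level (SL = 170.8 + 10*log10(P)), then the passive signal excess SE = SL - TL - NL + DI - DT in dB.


Step 1: SL = 170.8 + 10*log10(7256.0) = 209.41 dB
Step 2: SE = SL - TL - NL + DI - DT = 209.41 - 94 - 70 + 20 - 18 = 47.41

47.41 dB


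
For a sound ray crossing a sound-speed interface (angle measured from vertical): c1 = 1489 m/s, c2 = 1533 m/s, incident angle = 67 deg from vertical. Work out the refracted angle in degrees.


71.39 deg


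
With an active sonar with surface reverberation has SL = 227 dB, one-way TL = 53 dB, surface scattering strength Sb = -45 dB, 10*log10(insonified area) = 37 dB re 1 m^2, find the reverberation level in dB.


RL = SL - 2*TL + Sb + 10*log10(A) = 227 - 2*53 + (-45) + 37 = 113

113 dB


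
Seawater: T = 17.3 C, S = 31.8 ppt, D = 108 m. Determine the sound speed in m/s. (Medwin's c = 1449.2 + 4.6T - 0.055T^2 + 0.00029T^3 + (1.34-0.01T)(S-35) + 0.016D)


1511.81 m/s


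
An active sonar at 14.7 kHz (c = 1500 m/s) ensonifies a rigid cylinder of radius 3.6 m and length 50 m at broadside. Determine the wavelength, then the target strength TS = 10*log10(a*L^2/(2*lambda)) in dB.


Step 1: lambda = c/f = 1500/14700 = 0.10204 m
Step 2: TS = 10*log10(a*L^2/(2*lambda)) = 10*log10(3.6*50^2/(2*0.10204)) = 46.44

46.44 dB


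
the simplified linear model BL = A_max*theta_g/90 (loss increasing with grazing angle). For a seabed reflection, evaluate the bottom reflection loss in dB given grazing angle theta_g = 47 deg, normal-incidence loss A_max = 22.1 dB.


11.54 dB


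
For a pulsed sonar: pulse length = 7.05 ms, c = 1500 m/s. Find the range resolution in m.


dR = c*tau/2 = 1500 * 7.05e-3 / 2 = 5.2875

5.2875 m


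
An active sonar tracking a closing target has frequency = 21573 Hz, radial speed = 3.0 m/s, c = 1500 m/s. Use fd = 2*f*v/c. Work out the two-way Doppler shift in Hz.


fd = 2*f*v/c = 2 * 21573 * 3.0 / 1500 = 86.29

86.29 Hz


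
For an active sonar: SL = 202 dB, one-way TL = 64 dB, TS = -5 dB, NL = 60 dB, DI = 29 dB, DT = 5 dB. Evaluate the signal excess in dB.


33 dB


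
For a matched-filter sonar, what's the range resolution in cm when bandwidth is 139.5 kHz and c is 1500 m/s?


dR = c/(2*BW) = 1500 / (2 * 139.5e3) = 0.0054 m = 0.54 cm

0.54 cm


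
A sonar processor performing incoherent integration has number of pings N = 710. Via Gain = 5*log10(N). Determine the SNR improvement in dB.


Gain = 5*log10(710) = 14.26

14.26 dB


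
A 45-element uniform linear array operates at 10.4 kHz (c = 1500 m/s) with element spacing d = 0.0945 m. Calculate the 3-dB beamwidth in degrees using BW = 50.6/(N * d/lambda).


Step 1: lambda = 1500/10400 = 0.14423 m
Step 2: d/lambda = 0.0945/0.14423 = 0.6552
Step 3: BW = 50.6/(N * d/lambda) = 50.6/(45 * 0.6552) = 1.72

1.72 deg


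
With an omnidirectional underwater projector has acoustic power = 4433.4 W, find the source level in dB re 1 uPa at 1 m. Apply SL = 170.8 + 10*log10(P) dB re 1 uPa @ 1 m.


SL = 170.8 + 10*log10(4433.4) = 170.8 + 36.47 = 207.27

207.27 dB


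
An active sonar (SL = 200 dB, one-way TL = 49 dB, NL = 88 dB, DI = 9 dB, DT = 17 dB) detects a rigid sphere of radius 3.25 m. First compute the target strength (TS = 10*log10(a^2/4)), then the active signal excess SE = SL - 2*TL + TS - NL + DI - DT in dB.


Step 1: TS = 10*log10(3.25^2/4) = 4.22 dB
Step 2: SE = SL - 2*TL + TS - NL + DI - DT = 200 - 2*49 + (4.22) - 88 + 9 - 17 = 10.22

10.22 dB


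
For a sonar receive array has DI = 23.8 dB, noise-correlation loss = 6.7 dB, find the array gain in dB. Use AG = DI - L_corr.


17.1 dB


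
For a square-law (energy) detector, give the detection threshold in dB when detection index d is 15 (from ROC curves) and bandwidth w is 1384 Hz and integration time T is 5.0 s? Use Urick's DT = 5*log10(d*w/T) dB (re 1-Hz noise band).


18.09 dB


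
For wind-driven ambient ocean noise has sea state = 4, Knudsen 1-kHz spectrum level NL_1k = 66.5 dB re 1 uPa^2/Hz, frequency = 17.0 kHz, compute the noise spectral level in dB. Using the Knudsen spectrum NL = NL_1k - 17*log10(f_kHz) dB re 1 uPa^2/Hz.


45.58 dB


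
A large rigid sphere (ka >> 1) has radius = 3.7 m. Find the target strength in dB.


TS = 10*log10(3.7^2 / 4) = 10*log10(3.4225) = 5.34

5.34 dB


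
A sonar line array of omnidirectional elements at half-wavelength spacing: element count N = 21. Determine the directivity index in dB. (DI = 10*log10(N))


DI = 10*log10(21) = 13.22

13.22 dB


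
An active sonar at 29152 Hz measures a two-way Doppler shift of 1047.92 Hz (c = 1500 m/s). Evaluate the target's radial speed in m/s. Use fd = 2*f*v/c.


From fd = 2*f*v/c, v = c*fd/(2*f) = 1500 * 1047.92 / (2*29152) = 26.96

26.96 m/s


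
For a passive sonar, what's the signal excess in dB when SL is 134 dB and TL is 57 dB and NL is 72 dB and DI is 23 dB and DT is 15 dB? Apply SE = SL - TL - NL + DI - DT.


13 dB


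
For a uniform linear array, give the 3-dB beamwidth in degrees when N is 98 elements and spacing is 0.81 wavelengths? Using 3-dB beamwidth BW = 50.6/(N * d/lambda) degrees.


BW = 50.6 / (98 * 0.81) = 50.6 / 79.38 = 0.64

0.64 deg


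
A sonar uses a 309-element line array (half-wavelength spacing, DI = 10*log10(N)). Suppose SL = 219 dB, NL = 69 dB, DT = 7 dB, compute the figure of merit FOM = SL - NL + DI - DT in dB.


167.9 dB


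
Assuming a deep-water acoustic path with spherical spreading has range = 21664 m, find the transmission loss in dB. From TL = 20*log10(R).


TL = 20*log10(21664) = 86.71

86.71 dB


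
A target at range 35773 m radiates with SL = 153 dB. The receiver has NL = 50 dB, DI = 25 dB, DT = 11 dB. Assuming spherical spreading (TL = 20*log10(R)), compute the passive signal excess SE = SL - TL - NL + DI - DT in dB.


Step 1: TL = 20*log10(35773) = 91.07 dB
Step 2: SE = 153 - 91.07 - 50 + 25 - 11 = 25.93

25.93 dB


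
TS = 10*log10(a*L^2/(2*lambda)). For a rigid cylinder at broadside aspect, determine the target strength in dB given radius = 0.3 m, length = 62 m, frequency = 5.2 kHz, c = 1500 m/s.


lambda = 1500/5200 = 0.28846 m
TS = 10*log10(0.3*62^2/(2*0.28846)) = 33.01

33.01 dB


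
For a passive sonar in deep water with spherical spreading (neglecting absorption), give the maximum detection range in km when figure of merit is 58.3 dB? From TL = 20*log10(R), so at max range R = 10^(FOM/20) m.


At max range FOM = TL, so 20*log10(R) = 58.3
R = 10^(58.3/20) = 822.24 m = 0.82 km

0.82 km


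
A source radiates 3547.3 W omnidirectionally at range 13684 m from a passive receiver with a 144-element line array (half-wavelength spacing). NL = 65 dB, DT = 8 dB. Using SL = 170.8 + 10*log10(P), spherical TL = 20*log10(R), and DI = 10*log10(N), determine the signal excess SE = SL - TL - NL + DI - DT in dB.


72.16 dB


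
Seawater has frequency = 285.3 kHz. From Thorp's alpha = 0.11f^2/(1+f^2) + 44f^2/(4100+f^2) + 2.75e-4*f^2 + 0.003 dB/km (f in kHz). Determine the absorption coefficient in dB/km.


f^2 = 81396.09
alpha = 0.11*81396.09/(1+81396.09) + 44*81396.09/(4100+81396.09) + 2.75e-4*81396.09 + 0.003 = 64.387

64.387 dB/km


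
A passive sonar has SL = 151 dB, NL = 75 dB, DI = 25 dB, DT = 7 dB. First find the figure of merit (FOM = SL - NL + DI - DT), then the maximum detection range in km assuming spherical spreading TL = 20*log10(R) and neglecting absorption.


Step 1: FOM = SL - NL + DI - DT = 151 - 75 + 25 - 7 = 94 dB
Step 2: at max range FOM = TL = 20*log10(R), so R = 10^(94/20) = 50118.72 m = 50.12 km

50.12 km


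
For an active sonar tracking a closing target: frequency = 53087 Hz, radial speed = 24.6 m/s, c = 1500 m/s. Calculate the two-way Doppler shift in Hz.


1741.25 Hz


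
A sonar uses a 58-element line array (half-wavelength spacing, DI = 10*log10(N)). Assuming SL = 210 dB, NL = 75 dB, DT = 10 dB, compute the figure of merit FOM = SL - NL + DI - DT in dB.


Step 1: DI = 10*log10(58) = 17.63 dB
Step 2: FOM = SL - NL + DI - DT = 210 - 75 + 17.63 - 10 = 142.63

142.63 dB


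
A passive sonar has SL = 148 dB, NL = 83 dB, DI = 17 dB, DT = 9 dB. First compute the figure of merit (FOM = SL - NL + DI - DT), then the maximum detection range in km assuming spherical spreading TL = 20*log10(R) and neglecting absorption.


Step 1: FOM = SL - NL + DI - DT = 148 - 83 + 17 - 9 = 73 dB
Step 2: at max range FOM = TL = 20*log10(R), so R = 10^(73/20) = 4466.84 m = 4.47 km

4.47 km


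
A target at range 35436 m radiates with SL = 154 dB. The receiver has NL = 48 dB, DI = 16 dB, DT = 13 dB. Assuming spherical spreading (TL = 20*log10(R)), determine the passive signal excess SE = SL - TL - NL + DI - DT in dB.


Step 1: TL = 20*log10(35436) = 90.99 dB
Step 2: SE = 154 - 90.99 - 48 + 16 - 13 = 18.01

18.01 dB


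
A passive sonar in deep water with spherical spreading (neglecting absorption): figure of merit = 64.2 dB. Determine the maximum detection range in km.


At max range FOM = TL, so 20*log10(R) = 64.2
R = 10^(64.2/20) = 1621.81 m = 1.62 km

1.62 km


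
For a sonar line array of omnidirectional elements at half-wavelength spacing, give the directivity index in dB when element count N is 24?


13.8 dB


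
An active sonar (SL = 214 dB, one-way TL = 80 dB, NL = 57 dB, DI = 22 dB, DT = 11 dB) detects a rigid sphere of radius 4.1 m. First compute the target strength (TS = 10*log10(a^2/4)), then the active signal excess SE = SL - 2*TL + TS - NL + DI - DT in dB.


Step 1: TS = 10*log10(4.1^2/4) = 6.24 dB
Step 2: SE = SL - 2*TL + TS - NL + DI - DT = 214 - 2*80 + (6.24) - 57 + 22 - 11 = 14.24

14.24 dB


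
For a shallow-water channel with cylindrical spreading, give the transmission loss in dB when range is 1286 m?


TL = 10*log10(1286) = 31.09

31.09 dB


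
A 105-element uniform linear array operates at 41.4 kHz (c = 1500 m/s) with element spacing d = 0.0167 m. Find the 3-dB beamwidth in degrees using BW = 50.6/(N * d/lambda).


Step 1: lambda = 1500/41400 = 0.03623 m
Step 2: d/lambda = 0.0167/0.03623 = 0.4609
Step 3: BW = 50.6/(N * d/lambda) = 50.6/(105 * 0.4609) = 1.05

1.05 deg


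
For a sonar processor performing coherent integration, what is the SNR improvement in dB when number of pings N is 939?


Gain = 10*log10(939) = 29.73

29.73 dB


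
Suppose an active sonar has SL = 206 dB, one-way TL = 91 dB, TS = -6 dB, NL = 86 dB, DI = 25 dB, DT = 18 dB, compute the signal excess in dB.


SE = SL - 2*TL + TS - NL + DI - DT = 206 - 2*91 + (-6) - 86 + 25 - 18 = -61

-61 dB


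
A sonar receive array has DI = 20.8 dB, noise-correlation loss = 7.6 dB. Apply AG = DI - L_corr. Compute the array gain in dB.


AG = DI - L_corr = 20.8 - 7.6 = 13.2

13.2 dB


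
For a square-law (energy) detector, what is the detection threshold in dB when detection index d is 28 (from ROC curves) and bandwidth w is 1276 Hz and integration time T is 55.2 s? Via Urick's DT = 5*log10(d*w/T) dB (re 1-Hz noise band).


DT = 5*log10(d*w/T) = 5*log10(28 * 1276 / 55.2) = 5*log10(647.25) = 14.06

14.06 dB


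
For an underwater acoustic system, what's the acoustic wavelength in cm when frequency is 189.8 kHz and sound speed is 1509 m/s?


lambda = c/f = 1509 / 189800 = 0.008 m = 0.8 cm

0.8 cm


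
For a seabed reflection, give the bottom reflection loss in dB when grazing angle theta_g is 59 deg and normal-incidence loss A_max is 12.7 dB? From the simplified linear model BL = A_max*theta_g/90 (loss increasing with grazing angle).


8.33 dB


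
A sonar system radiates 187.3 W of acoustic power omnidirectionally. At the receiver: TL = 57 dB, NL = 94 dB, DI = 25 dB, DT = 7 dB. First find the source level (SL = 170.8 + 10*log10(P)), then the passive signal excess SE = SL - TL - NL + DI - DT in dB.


Step 1: SL = 170.8 + 10*log10(187.3) = 193.53 dB
Step 2: SE = SL - TL - NL + DI - DT = 193.53 - 57 - 94 + 25 - 7 = 60.53

60.53 dB


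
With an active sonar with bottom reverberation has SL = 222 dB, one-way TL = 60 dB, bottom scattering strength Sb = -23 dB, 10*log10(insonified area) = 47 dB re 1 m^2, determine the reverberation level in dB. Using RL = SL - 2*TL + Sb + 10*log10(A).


RL = SL - 2*TL + Sb + 10*log10(A) = 222 - 2*60 + (-23) + 47 = 126

126 dB


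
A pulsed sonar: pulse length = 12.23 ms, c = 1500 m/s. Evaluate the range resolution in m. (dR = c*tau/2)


9.1725 m


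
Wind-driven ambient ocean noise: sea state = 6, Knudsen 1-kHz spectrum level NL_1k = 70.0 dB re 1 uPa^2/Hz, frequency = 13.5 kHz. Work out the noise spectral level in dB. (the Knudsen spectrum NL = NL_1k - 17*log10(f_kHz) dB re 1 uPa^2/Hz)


50.78 dB


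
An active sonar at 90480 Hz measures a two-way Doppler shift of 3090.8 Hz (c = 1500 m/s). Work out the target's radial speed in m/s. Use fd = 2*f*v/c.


From fd = 2*f*v/c, v = c*fd/(2*f) = 1500 * 3090.8 / (2*90480) = 25.62

25.62 m/s


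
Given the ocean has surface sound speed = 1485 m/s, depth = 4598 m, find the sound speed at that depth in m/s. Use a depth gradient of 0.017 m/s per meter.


1563.166 m/s


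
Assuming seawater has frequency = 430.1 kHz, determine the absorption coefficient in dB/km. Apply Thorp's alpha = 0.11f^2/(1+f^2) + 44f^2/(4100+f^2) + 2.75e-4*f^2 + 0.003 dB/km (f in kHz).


f^2 = 184986.01
alpha = 0.11*184986.01/(1+184986.01) + 44*184986.01/(4100+184986.01) + 2.75e-4*184986.01 + 0.003 = 94.03

94.03 dB/km


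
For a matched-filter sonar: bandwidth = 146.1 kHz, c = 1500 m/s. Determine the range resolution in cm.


dR = c/(2*BW) = 1500 / (2 * 146.1e3) = 0.0051 m = 0.51 cm

0.51 cm


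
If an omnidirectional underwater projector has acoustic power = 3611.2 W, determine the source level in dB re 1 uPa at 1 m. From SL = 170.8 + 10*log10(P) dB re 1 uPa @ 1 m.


206.38 dB


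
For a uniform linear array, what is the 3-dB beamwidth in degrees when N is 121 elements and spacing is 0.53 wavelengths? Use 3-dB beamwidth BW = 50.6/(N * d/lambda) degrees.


BW = 50.6 / (121 * 0.53) = 50.6 / 64.13 = 0.79

0.79 deg


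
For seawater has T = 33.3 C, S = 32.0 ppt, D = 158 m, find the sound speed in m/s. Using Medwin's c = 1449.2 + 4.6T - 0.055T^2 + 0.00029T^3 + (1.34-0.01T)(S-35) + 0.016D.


c = 1449.2 + 4.6*33.3 - 0.055*33.3^2 + 0.00029*33.3^3 + (1.34 - 0.01*33.3)*(32.0 - 35) + 0.016*158 = 1551.61

1551.61 m/s


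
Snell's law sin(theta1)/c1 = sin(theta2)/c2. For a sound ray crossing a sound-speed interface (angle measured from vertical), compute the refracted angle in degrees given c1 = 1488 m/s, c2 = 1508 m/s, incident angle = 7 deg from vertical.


7.09 deg


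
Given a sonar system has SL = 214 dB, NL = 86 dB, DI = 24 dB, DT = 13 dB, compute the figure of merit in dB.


FOM = SL - NL + DI - DT = 214 - 86 + 24 - 13 = 139

139 dB


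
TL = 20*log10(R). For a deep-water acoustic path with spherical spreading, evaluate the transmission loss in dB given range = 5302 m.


74.49 dB


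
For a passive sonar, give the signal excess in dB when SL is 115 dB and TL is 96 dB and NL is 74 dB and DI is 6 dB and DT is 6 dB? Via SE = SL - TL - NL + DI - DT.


SE = SL - TL - NL + DI - DT = 115 - 96 - 74 + 6 - 6 = -55

-55 dB


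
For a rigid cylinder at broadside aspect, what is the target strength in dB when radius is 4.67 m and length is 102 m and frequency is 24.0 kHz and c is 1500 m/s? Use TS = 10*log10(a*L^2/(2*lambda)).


55.9 dB


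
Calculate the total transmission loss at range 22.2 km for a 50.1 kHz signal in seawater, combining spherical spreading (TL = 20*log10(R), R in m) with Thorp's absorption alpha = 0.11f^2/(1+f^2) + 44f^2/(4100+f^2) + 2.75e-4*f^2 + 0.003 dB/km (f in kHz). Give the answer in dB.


Step 1 (Thorp): alpha = 0.11*2510.01/(1+2510.01) + 44*2510.01/(4100+2510.01) + 2.75e-4*2510.01 + 0.003 = 17.5113 dB/km
Step 2: TL_spread = 20*log10(22200) = 86.93 dB
Step 3: TL_abs = alpha*R = 17.5113 * 22.2 = 388.75 dB
Step 4: TL_total = 86.93 + 388.75 = 475.68

475.68 dB


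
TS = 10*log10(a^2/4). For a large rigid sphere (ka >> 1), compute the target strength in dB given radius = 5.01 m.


TS = 10*log10(5.01^2 / 4) = 10*log10(6.275025) = 7.98

7.98 dB


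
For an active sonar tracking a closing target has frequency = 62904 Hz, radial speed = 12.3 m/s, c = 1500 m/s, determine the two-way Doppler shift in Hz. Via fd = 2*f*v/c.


1031.63 Hz


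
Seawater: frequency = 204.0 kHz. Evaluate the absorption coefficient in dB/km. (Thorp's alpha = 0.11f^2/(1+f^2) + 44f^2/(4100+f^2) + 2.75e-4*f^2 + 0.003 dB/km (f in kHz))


51.611 dB/km


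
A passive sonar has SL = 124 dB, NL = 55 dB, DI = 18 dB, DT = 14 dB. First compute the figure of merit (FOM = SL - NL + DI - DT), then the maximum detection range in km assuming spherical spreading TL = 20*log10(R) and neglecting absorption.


Step 1: FOM = SL - NL + DI - DT = 124 - 55 + 18 - 14 = 73 dB
Step 2: at max range FOM = TL = 20*log10(R), so R = 10^(73/20) = 4466.84 m = 4.47 km

4.47 km


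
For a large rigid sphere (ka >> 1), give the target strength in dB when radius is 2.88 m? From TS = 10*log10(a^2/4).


TS = 10*log10(2.88^2 / 4) = 10*log10(2.0736) = 3.17

3.17 dB


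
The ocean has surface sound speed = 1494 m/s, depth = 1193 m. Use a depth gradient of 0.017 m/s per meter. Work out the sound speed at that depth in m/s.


c = 1494 + 0.017 * 1193 = 1514.281

1514.281 m/s


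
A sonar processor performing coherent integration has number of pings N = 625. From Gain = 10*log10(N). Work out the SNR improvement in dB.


Gain = 10*log10(625) = 27.96

27.96 dB


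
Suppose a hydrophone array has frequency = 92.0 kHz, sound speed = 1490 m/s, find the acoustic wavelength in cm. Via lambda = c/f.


lambda = c/f = 1490 / 92000 = 0.0162 m = 1.62 cm

1.62 cm


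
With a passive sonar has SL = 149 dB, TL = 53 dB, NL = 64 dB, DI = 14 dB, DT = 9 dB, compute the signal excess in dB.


37 dB


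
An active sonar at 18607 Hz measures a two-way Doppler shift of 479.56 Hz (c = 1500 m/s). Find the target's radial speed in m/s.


From fd = 2*f*v/c, v = c*fd/(2*f) = 1500 * 479.56 / (2*18607) = 19.33

19.33 m/s


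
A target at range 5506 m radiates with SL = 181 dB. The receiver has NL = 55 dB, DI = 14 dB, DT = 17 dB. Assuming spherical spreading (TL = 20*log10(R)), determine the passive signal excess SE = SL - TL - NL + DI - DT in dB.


Step 1: TL = 20*log10(5506) = 74.82 dB
Step 2: SE = 181 - 74.82 - 55 + 14 - 17 = 48.18

48.18 dB


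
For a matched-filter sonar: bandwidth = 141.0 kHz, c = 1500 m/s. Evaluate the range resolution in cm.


dR = c/(2*BW) = 1500 / (2 * 141.0e3) = 0.0053 m = 0.53 cm

0.53 cm


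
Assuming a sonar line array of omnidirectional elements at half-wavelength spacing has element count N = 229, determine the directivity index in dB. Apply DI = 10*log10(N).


DI = 10*log10(229) = 23.6

23.6 dB


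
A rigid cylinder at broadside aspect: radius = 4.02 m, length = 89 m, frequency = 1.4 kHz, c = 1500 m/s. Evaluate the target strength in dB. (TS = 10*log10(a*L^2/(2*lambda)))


lambda = 1500/1400 = 1.07143 m
TS = 10*log10(4.02*89^2/(2*1.07143)) = 41.72

41.72 dB


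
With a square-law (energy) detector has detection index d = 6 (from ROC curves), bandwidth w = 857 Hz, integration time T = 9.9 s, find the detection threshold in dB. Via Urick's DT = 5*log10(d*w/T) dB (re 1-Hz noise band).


13.58 dB


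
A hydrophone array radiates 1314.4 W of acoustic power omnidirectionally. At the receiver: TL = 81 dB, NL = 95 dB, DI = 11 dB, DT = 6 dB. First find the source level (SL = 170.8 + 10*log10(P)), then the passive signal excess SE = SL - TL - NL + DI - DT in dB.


Step 1: SL = 170.8 + 10*log10(1314.4) = 201.99 dB
Step 2: SE = SL - TL - NL + DI - DT = 201.99 - 81 - 95 + 11 - 6 = 30.99

30.99 dB


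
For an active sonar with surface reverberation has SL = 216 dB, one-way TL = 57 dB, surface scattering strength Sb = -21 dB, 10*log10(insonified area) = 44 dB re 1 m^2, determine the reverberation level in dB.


125 dB


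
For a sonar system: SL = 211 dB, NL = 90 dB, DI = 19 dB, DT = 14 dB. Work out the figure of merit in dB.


FOM = SL - NL + DI - DT = 211 - 90 + 19 - 14 = 126

126 dB


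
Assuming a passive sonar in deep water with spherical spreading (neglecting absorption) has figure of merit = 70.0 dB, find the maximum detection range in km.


At max range FOM = TL, so 20*log10(R) = 70.0
R = 10^(70.0/20) = 3162.28 m = 3.16 km

3.16 km


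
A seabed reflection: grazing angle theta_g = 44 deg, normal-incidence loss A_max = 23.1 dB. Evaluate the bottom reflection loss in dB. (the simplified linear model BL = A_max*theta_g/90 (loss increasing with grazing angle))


11.29 dB


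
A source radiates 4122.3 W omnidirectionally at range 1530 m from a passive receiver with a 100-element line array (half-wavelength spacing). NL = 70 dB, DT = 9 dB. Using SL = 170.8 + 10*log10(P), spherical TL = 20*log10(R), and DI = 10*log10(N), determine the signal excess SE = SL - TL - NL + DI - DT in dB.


Step 1: SL = 170.8 + 10*log10(4122.3) = 206.95 dB
Step 2: TL = 20*log10(1530) = 63.69 dB
Step 3: DI = 10*log10(100) = 20.0 dB
Step 4: SE = SL - TL - NL + DI - DT = 206.95 - 63.69 - 70 + 20.0 - 9 = 84.26

84.26 dB


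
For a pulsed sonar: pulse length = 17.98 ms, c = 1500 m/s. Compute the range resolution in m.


dR = c*tau/2 = 1500 * 17.98e-3 / 2 = 13.485

13.485 m


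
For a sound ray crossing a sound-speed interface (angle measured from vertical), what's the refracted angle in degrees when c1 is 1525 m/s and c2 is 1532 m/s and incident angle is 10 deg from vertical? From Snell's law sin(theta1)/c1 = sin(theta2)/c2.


sin(theta2) = (c2/c1)*sin(theta1) = (1532/1525)*sin(10 deg) = 0.17445
theta2 = arcsin(0.17445) = 10.05

10.05 deg


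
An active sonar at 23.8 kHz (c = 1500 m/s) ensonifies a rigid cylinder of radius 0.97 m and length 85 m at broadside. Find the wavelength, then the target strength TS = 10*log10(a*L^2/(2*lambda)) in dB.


Step 1: lambda = c/f = 1500/23800 = 0.06303 m
Step 2: TS = 10*log10(a*L^2/(2*lambda)) = 10*log10(0.97*85^2/(2*0.06303)) = 47.45

47.45 dB


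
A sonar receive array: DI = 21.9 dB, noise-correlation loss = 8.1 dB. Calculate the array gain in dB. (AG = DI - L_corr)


AG = DI - L_corr = 21.9 - 8.1 = 13.8

13.8 dB


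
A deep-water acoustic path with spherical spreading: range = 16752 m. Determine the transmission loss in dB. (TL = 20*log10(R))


84.48 dB


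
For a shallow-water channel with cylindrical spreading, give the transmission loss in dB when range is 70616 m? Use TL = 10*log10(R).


48.49 dB


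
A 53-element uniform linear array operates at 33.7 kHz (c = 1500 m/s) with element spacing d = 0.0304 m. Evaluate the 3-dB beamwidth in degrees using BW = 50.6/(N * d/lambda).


1.4 deg


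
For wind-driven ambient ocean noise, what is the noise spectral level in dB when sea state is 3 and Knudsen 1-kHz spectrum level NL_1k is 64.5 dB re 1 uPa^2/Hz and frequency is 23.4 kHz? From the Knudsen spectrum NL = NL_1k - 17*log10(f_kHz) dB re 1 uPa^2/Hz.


NL = NL_1k - 17*log10(f_kHz) = 64.5 - 17*log10(23.4) = 64.5 - (23.28) = 41.22

41.22 dB


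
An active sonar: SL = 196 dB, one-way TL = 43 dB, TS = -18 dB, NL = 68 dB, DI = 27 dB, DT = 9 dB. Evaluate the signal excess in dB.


SE = SL - 2*TL + TS - NL + DI - DT = 196 - 2*43 + (-18) - 68 + 27 - 9 = 42

42 dB


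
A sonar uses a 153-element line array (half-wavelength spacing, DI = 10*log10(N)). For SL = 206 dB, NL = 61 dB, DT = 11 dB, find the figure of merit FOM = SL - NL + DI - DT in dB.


Step 1: DI = 10*log10(153) = 21.85 dB
Step 2: FOM = SL - NL + DI - DT = 206 - 61 + 21.85 - 11 = 155.85

155.85 dB


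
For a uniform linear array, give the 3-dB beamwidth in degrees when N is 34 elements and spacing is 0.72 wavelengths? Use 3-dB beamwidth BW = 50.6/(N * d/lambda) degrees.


2.07 deg


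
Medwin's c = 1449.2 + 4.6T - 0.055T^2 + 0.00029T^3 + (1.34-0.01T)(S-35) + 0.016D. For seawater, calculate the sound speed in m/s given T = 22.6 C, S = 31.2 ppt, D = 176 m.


1527.0 m/s


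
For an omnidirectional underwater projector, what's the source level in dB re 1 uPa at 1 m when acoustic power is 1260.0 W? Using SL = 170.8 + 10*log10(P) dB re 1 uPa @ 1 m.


201.8 dB


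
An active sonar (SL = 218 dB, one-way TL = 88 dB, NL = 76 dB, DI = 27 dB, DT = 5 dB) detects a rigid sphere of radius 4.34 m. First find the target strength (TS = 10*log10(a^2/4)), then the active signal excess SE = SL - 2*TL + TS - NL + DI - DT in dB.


Step 1: TS = 10*log10(4.34^2/4) = 6.73 dB
Step 2: SE = SL - 2*TL + TS - NL + DI - DT = 218 - 2*88 + (6.73) - 76 + 27 - 5 = -5.27

-5.27 dB


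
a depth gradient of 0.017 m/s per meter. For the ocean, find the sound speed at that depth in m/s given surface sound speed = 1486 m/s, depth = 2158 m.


c = 1486 + 0.017 * 2158 = 1522.686

1522.686 m/s


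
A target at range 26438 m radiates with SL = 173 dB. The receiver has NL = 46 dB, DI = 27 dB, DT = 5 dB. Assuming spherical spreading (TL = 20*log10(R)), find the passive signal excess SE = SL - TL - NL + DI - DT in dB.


Step 1: TL = 20*log10(26438) = 88.44 dB
Step 2: SE = 173 - 88.44 - 46 + 27 - 5 = 60.56

60.56 dB


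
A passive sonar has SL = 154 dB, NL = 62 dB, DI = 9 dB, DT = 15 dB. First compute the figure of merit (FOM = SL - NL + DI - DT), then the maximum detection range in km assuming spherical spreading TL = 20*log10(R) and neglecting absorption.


Step 1: FOM = SL - NL + DI - DT = 154 - 62 + 9 - 15 = 86 dB
Step 2: at max range FOM = TL = 20*log10(R), so R = 10^(86/20) = 19952.62 m = 19.95 km

19.95 km
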